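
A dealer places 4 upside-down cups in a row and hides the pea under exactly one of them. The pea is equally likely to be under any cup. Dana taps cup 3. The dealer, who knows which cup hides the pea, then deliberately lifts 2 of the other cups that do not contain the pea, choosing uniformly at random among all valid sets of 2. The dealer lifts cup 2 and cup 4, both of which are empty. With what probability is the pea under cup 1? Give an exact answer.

3/4

Condition on the true location of the pea.
If it is under cup 1 (prior 1/4): the dealer has no choice, probability 1; weight (1/4)·1 = 1/4.
If it is under either of cups 2 and 4 (prior 1/4 each): that cup was opened and seen not to hold the prize — ruled out; weight (1/4)·0 = 0 each.
If it is under cup 3 (prior 1/4): the dealer has 3 equally likely choices, so probability 1/3; weight (1/4)·(1/3) = 1/12.
The weights sum to 1/3.
So P(the pea under cup 1 | the dealer opened cup 2 and cup 4) = (1/4) / (1/3) = 3/4.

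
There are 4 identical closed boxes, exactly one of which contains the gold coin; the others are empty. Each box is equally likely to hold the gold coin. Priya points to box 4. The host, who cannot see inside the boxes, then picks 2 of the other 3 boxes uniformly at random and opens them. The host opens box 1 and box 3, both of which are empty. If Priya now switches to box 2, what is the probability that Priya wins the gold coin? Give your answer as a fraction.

Condition on the true location of the gold coin.
If it is in either of boxes 1 and 3 (prior 1/4 each): that box was opened and seen not to hold the prize — ruled out; weight (1/4)·0 = 0 each.
If it is in either of boxes 2 and 4 (prior 1/4 each): the host picks exactly this set with probability 1/3 regardless, and none is the prize; weight (1/4)·(1/3) = 1/12 each.
The weights sum to 1/6.
So P(the gold coin in box 2 | the host opened box 1 and box 3) = (1/12) / (1/6) = 1/2.

1/2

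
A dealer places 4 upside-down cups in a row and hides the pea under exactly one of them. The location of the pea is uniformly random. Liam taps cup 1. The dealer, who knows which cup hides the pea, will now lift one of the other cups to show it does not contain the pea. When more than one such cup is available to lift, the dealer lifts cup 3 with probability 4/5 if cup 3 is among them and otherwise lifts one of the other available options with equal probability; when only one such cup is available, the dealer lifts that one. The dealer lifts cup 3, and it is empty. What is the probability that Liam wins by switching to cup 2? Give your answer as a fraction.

1/3

Condition on the true location of the pea.
If it is under any of cups 1, 2, and 4 (prior 1/4 each): cup 3 is available, opened with probability 4/5; weight (1/4)·(4/5) = 1/5 each.
If it is under cup 3 (prior 1/4): the dealer opened cup 3, so this case is ruled out; weight (1/4)·0 = 0.
The weights sum to 3/5.
So P(the pea under cup 2 | the dealer opened cup 3) = (1/5) / (3/5) = 1/3.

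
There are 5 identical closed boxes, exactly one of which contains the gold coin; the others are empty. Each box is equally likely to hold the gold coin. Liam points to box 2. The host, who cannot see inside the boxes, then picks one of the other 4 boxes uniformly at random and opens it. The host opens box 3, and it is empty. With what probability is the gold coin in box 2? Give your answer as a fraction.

1/4

Condition on the true location of the gold coin.
If it is in any of boxes 1, 2, 4, and 5 (prior 1/5 each): the host picks box 3 with probability 1/4 regardless, and it is not the prize; weight (1/5)·(1/4) = 1/20 each.
If it is in box 3 (prior 1/5): the host opened box 3, so this case is ruled out; weight (1/5)·0 = 0.
The weights sum to 1/5.
So P(the gold coin in box 2 | the host opened box 3) = (1/20) / (1/5) = 1/4.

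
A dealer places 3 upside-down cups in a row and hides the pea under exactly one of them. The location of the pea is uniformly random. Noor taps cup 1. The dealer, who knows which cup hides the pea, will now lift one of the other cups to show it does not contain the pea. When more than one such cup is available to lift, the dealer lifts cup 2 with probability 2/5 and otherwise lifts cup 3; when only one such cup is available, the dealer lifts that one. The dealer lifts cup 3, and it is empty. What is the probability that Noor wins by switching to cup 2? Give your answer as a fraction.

5/8

Consider each possible location of the pea in turn.
If it is under cup 1 (prior 1/3): cup 2 is available but not opened, probability 3/5; weight (1/3)·(3/5) = 1/5.
If it is under cup 2 (prior 1/3): only cup 3 is available, probability 1; weight (1/3)·1 = 1/3.
If it is under cup 3 (prior 1/3): the dealer opened cup 3, so this case is ruled out; weight (1/3)·0 = 0.
The weights sum to 8/15.
So P(the pea under cup 2 | the dealer opened cup 3) = (1/3) / (8/15) = 5/8.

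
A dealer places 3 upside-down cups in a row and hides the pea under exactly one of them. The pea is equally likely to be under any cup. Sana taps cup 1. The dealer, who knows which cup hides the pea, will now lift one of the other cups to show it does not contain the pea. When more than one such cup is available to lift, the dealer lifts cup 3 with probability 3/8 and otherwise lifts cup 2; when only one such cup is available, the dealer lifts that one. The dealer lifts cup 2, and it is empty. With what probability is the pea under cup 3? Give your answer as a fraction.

8/13

Condition on the true location of the pea.
If it is under cup 1 (prior 1/3): cup 3 is available but not opened, probability 5/8; weight (1/3)·(5/8) = 5/24.
If it is under cup 2 (prior 1/3): the dealer opened cup 2, so this case is ruled out; weight (1/3)·0 = 0.
If it is under cup 3 (prior 1/3): only cup 2 is available, probability 1; weight (1/3)·1 = 1/3.
The weights sum to 13/24.
So P(the pea under cup 3 | the dealer opened cup 2) = (1/3) / (13/24) = 8/13.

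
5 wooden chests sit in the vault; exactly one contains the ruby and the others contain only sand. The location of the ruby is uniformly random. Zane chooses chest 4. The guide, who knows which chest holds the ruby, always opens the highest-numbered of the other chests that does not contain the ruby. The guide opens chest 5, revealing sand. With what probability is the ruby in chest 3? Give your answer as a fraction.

Condition on the true location of the ruby.
If it is in any of chests 1, 2, 3, and 4 (prior 1/5 each): chest 5 is the highest-numbered option available, probability 1; weight (1/5)·1 = 1/5 each.
If it is in chest 5 (prior 1/5): the guide opened chest 5, so this case is ruled out; weight (1/5)·0 = 0.
The weights sum to 4/5.
So P(the ruby in chest 3 | the guide opened chest 5) = (1/5) / (4/5) = 1/4.

1/4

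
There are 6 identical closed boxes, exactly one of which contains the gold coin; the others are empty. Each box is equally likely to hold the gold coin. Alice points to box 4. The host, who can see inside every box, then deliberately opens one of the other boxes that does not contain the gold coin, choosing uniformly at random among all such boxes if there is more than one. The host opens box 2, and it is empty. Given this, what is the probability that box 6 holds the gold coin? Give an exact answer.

5/24

Consider each possible location of the gold coin in turn.
If it is in any of boxes 1, 3, 5, and 6 (prior 1/6 each): the host has 4 equally likely choices, so probability 1/4; weight (1/6)·(1/4) = 1/24 each.
If it is in box 2 (prior 1/6): the host opened box 2, so this case is ruled out; weight (1/6)·0 = 0.
If it is in box 4 (prior 1/6): the host has 5 equally likely choices, so probability 1/5; weight (1/6)·(1/5) = 1/30.
The weights sum to 1/5.
So P(the gold coin in box 6 | the host opened box 2) = (1/24) / (1/5) = 5/24.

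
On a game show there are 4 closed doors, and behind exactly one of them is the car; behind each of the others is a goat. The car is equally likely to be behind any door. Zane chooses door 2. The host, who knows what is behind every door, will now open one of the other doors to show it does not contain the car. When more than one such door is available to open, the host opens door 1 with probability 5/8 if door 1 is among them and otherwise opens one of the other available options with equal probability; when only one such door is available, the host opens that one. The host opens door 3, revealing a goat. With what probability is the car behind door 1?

Condition on the true location of the car.
If it is behind door 1 (prior 1/4): door 1 holds the prize so is unavailable; the host chooses uniformly among the 2 others, probability 1/2; weight (1/4)·(1/2) = 1/8.
If it is behind door 2 (prior 1/4): door 1 is available but not opened; door 3 gets probability (1 − 5/8)/2 = 3/16; weight (1/4)·(3/16) = 3/64.
If it is behind door 3 (prior 1/4): the host opened door 3, so this case is ruled out; weight (1/4)·0 = 0.
If it is behind door 4 (prior 1/4): door 1 is available but not opened, probability 3/8; weight (1/4)·(3/8) = 3/32.
The weights sum to 17/64.
So P(the car behind door 1 | the host opened door 3) = (1/8) / (17/64) = 8/17.

8/17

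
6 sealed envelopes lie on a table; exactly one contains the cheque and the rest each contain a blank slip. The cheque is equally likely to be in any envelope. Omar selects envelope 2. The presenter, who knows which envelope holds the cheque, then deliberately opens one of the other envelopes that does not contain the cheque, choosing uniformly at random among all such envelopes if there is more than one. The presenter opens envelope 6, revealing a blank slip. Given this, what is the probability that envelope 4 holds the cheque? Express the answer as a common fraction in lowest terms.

5/24

Condition on the true location of the cheque.
If it is in any of envelopes 1, 3, 4, and 5 (prior 1/6 each): the presenter has 4 equally likely choices, so probability 1/4; weight (1/6)·(1/4) = 1/24 each.
If it is in envelope 2 (prior 1/6): the presenter has 5 equally likely choices, so probability 1/5; weight (1/6)·(1/5) = 1/30.
If it is in envelope 6 (prior 1/6): the presenter opened envelope 6, so this case is ruled out; weight (1/6)·0 = 0.
The weights sum to 1/5.
So P(the cheque in envelope 4 | the presenter opened envelope 6) = (1/24) / (1/5) = 5/24.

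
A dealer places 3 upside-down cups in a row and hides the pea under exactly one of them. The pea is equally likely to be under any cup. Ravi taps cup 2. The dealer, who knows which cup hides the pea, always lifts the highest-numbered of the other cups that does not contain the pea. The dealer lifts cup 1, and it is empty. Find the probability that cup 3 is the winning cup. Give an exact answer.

Condition on the true location of the pea.
If it is under cup 1 (prior 1/3): the dealer opened cup 1, so this case is ruled out; weight (1/3)·0 = 0.
If it is under cup 2 (prior 1/3): the dealer would have opened cup 3 instead, probability 0; weight (1/3)·0 = 0.
If it is under cup 3 (prior 1/3): cup 1 is the highest-numbered option available, probability 1; weight (1/3)·1 = 1/3.
The weights sum to 1/3.
So P(the pea under cup 3 | the dealer opened cup 1) = (1/3) / (1/3) = 1.

1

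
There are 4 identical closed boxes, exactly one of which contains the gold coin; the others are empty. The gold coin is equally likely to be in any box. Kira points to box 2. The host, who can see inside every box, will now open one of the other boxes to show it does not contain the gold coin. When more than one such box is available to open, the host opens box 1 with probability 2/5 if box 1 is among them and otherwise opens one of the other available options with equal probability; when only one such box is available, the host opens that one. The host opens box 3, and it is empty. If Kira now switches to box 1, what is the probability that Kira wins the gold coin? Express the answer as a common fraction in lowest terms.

5/14

Consider each possible location of the gold coin in turn.
If it is in box 1 (prior 1/4): box 1 holds the prize so is unavailable; the host chooses uniformly among the 2 others, probability 1/2; weight (1/4)·(1/2) = 1/8.
If it is in box 2 (prior 1/4): box 1 is available but not opened; box 3 gets probability (1 − 2/5)/2 = 3/10; weight (1/4)·(3/10) = 3/40.
If it is in box 3 (prior 1/4): the host opened box 3, so this case is ruled out; weight (1/4)·0 = 0.
If it is in box 4 (prior 1/4): box 1 is available but not opened, probability 3/5; weight (1/4)·(3/5) = 3/20.
The weights sum to 7/20.
So P(the gold coin in box 1 | the host opened box 3) = (1/8) / (7/20) = 5/14.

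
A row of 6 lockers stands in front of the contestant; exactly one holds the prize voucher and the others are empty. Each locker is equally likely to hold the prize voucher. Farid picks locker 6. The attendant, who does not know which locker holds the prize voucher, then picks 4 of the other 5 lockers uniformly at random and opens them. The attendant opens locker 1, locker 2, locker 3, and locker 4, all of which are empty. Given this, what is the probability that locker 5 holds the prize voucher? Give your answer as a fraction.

Because the attendant chose which lockers to open without knowing where the prize voucher is, the choice is independent of the prize location. Learning that none of the 4 opened lockers holds the prize voucher simply rules out those 4 locations and leaves the remaining 2 lockers still equally likely by symmetry.
So P(the prize voucher in locker 5) = 1/2.

1/2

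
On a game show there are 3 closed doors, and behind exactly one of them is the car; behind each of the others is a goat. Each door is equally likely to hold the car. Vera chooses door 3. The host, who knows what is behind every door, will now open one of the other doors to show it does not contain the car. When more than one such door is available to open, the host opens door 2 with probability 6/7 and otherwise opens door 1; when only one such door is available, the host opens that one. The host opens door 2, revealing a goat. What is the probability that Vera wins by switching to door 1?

Condition on the true location of the car.
If it is behind door 1 (prior 1/3): only door 2 is available, probability 1; weight (1/3)·1 = 1/3.
If it is behind door 2 (prior 1/3): the host opened door 2, so this case is ruled out; weight (1/3)·0 = 0.
If it is behind door 3 (prior 1/3): door 2 is available, opened with probability 6/7; weight (1/3)·(6/7) = 2/7.
The weights sum to 13/21.
So P(the car behind door 1 | the host opened door 2) = (1/3) / (13/21) = 7/13.

7/13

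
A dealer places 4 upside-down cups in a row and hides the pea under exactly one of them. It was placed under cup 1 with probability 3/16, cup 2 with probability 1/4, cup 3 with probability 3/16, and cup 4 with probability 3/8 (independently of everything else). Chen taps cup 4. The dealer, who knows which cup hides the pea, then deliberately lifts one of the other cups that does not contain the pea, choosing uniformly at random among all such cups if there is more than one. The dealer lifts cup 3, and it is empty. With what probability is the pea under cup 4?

Apply Bayes' rule, conditioning on where the pea actually is.
If it is under cup 1 (prior 3/16): the dealer has 2 equally likely choices, so probability 1/2; weight (3/16)·(1/2) = 3/32.
If it is under cup 2 (prior 1/4): the dealer has 2 equally likely choices, so probability 1/2; weight (1/4)·(1/2) = 1/8.
If it is under cup 3 (prior 3/16): the dealer opened cup 3, so this case is ruled out; weight (3/16)·0 = 0.
If it is under cup 4 (prior 3/8): the dealer has 3 equally likely choices, so probability 1/3; weight (3/8)·(1/3) = 1/8.
The weights sum to 11/32.
So P(the pea under cup 4 | the dealer opened cup 3) = (1/8) / (11/32) = 4/11.

4/11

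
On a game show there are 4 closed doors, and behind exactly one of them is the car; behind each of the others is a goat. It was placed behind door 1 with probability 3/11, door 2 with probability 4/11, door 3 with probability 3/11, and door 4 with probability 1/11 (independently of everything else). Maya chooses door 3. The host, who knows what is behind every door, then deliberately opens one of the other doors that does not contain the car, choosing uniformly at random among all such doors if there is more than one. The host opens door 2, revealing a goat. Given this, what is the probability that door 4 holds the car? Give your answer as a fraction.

1/6

Condition on the true location of the car.
If it is behind door 1 (prior 3/11): the host has 2 equally likely choices, so probability 1/2; weight (3/11)·(1/2) = 3/22.
If it is behind door 2 (prior 4/11): the host opened door 2, so this case is ruled out; weight (4/11)·0 = 0.
If it is behind door 3 (prior 3/11): the host has 3 equally likely choices, so probability 1/3; weight (3/11)·(1/3) = 1/11.
If it is behind door 4 (prior 1/11): the host has 2 equally likely choices, so probability 1/2; weight (1/11)·(1/2) = 1/22.
The weights sum to 3/11.
So P(the car behind door 4 | the host opened door 2) = (1/22) / (3/11) = 1/6.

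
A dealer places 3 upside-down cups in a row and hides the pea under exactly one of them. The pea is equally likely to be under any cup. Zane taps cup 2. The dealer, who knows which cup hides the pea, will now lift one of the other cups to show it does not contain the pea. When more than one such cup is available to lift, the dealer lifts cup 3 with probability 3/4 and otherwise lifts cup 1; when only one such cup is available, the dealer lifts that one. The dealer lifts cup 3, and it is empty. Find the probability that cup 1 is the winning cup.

Apply Bayes' rule, conditioning on where the pea actually is.
If it is under cup 1 (prior 1/3): only cup 3 is available, probability 1; weight (1/3)·1 = 1/3.
If it is under cup 2 (prior 1/3): cup 3 is available, opened with probability 3/4; weight (1/3)·(3/4) = 1/4.
If it is under cup 3 (prior 1/3): the dealer opened cup 3, so this case is ruled out; weight (1/3)·0 = 0.
The weights sum to 7/12.
So P(the pea under cup 1 | the dealer opened cup 3) = (1/3) / (7/12) = 4/7.

4/7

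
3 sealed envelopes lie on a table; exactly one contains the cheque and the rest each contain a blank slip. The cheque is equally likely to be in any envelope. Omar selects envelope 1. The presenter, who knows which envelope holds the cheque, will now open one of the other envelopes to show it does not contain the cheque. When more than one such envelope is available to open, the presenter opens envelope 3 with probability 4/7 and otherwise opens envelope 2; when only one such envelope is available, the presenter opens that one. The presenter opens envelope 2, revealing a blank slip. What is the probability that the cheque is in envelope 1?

Consider each possible location of the cheque in turn.
If it is in envelope 1 (prior 1/3): envelope 3 is available but not opened, probability 3/7; weight (1/3)·(3/7) = 1/7.
If it is in envelope 2 (prior 1/3): the presenter opened envelope 2, so this case is ruled out; weight (1/3)·0 = 0.
If it is in envelope 3 (prior 1/3): only envelope 2 is available, probability 1; weight (1/3)·1 = 1/3.
The weights sum to 10/21.
So P(the cheque in envelope 1 | the presenter opened envelope 2) = (1/7) / (10/21) = 3/10.

3/10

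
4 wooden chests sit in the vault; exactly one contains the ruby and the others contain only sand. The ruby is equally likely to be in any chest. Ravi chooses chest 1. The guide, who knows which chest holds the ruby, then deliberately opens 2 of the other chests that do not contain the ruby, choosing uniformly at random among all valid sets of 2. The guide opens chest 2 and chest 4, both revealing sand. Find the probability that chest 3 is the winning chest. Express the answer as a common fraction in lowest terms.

Consider each possible location of the ruby in turn.
If it is in chest 1 (prior 1/4): the guide has 3 equally likely choices, so probability 1/3; weight (1/4)·(1/3) = 1/12.
If it is in either of chests 2 and 4 (prior 1/4 each): that chest was opened and seen not to hold the prize — ruled out; weight (1/4)·0 = 0 each.
If it is in chest 3 (prior 1/4): the guide has no choice, probability 1; weight (1/4)·1 = 1/4.
The weights sum to 1/3.
So P(the ruby in chest 3 | the guide opened chest 2 and chest 4) = (1/4) / (1/3) = 3/4.

3/4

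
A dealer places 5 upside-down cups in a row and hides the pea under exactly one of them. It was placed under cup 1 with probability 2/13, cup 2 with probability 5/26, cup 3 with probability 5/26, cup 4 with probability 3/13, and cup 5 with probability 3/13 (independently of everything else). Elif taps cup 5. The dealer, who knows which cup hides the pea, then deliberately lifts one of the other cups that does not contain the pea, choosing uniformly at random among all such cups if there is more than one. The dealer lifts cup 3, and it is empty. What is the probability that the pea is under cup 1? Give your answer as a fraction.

8/39

Condition on the true location of the pea.
If it is under cup 1 (prior 2/13): the dealer has 3 equally likely choices, so probability 1/3; weight (2/13)·(1/3) = 2/39.
If it is under cup 2 (prior 5/26): the dealer has 3 equally likely choices, so probability 1/3; weight (5/26)·(1/3) = 5/78.
If it is under cup 3 (prior 5/26): the dealer opened cup 3, so this case is ruled out; weight (5/26)·0 = 0.
If it is under cup 4 (prior 3/13): the dealer has 3 equally likely choices, so probability 1/3; weight (3/13)·(1/3) = 1/13.
If it is under cup 5 (prior 3/13): the dealer has 4 equally likely choices, so probability 1/4; weight (3/13)·(1/4) = 3/52.
The weights sum to 1/4.
So P(the pea under cup 1 | the dealer opened cup 3) = (2/39) / (1/4) = 8/39.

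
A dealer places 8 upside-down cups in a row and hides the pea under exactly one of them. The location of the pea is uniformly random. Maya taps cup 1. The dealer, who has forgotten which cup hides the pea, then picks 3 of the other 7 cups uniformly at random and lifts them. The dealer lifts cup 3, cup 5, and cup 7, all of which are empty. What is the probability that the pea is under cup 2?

Because the dealer chose which cups to lift without knowing where the pea is, the choice is independent of the prize location. Learning that none of the 3 opened cups holds the pea simply rules out those 3 locations and leaves the remaining 5 cups still equally likely by symmetry.
So P(the pea under cup 2) = 1/5.

1/5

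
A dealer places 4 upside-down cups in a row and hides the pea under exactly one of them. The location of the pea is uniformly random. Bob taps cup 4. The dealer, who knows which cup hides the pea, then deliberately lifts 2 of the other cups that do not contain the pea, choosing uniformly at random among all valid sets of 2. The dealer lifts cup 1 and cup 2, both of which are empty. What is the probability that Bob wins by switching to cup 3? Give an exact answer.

3/4

Condition on the true location of the pea.
If it is under either of cups 1 and 2 (prior 1/4 each): that cup was opened and seen not to hold the prize — ruled out; weight (1/4)·0 = 0 each.
If it is under cup 3 (prior 1/4): the dealer has no choice, probability 1; weight (1/4)·1 = 1/4.
If it is under cup 4 (prior 1/4): the dealer has 3 equally likely choices, so probability 1/3; weight (1/4)·(1/3) = 1/12.
The weights sum to 1/3.
So P(the pea under cup 3 | the dealer opened cup 1 and cup 2) = (1/4) / (1/3) = 3/4.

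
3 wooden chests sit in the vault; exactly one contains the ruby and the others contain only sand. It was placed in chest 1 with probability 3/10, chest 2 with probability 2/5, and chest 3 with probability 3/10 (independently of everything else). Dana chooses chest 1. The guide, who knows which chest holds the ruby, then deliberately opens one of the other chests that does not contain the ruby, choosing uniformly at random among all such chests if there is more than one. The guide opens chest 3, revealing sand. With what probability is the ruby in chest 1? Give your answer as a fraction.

3/11

Apply Bayes' rule, conditioning on where the ruby actually is.
If it is in chest 1 (prior 3/10): the guide has 2 equally likely choices, so probability 1/2; weight (3/10)·(1/2) = 3/20.
If it is in chest 2 (prior 2/5): the guide has no choice, probability 1; weight (2/5)·1 = 2/5.
If it is in chest 3 (prior 3/10): the guide opened chest 3, so this case is ruled out; weight (3/10)·0 = 0.
The weights sum to 11/20.
So P(the ruby in chest 1 | the guide opened chest 3) = (3/20) / (11/20) = 3/11.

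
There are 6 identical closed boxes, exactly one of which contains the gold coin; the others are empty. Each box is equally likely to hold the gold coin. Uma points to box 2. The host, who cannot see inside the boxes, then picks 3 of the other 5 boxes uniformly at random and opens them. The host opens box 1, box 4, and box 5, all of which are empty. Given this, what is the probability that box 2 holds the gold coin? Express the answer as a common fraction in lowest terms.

1/3

Condition on the true location of the gold coin.
If it is in any of boxes 1, 4, and 5 (prior 1/6 each): that box was opened and seen not to hold the prize — ruled out; weight (1/6)·0 = 0 each.
If it is in any of boxes 2, 3, and 6 (prior 1/6 each): the host picks exactly this set with probability 1/10 regardless, and none is the prize; weight (1/6)·(1/10) = 1/60 each.
The weights sum to 1/20.
So P(the gold coin in box 2 | the host opened box 1, box 4, and box 5) = (1/60) / (1/20) = 1/3.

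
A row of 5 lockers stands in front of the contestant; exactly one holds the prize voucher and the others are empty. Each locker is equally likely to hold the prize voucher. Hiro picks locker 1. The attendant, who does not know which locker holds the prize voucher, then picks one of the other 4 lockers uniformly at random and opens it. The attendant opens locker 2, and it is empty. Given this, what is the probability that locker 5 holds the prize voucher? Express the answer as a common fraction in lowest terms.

Apply Bayes' rule, conditioning on where the prize voucher actually is.
If it is in any of lockers 1, 3, 4, and 5 (prior 1/5 each): the attendant picks locker 2 with probability 1/4 regardless, and it is not the prize; weight (1/5)·(1/4) = 1/20 each.
If it is in locker 2 (prior 1/5): the attendant opened locker 2, so this case is ruled out; weight (1/5)·0 = 0.
The weights sum to 1/5.
So P(the prize voucher in locker 5 | the attendant opened locker 2) = (1/20) / (1/5) = 1/4.

1/4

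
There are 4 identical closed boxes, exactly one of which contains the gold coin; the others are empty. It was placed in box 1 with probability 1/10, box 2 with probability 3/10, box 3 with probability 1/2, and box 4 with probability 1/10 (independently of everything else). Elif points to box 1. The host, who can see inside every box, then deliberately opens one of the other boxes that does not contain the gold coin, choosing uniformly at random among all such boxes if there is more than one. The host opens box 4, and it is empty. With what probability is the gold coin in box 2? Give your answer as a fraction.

Condition on the true location of the gold coin.
If it is in box 1 (prior 1/10): the host has 3 equally likely choices, so probability 1/3; weight (1/10)·(1/3) = 1/30.
If it is in box 2 (prior 3/10): the host has 2 equally likely choices, so probability 1/2; weight (3/10)·(1/2) = 3/20.
If it is in box 3 (prior 1/2): the host has 2 equally likely choices, so probability 1/2; weight (1/2)·(1/2) = 1/4.
If it is in box 4 (prior 1/10): the host opened box 4, so this case is ruled out; weight (1/10)·0 = 0.
The weights sum to 13/30.
So P(the gold coin in box 2 | the host opened box 4) = (3/20) / (13/30) = 9/26.

9/26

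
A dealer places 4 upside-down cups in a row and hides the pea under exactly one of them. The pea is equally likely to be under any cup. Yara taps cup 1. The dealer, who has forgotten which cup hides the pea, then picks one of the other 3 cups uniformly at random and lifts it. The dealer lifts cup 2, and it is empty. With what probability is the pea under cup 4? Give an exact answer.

1/3

Because the dealer chose which cup to lift without knowing where the pea is, the choice is independent of the prize location. Learning that cup 2 does not hold the pea simply rules out that one location and leaves the remaining 3 cups still equally likely by symmetry.
So P(the pea under cup 4) = 1/3.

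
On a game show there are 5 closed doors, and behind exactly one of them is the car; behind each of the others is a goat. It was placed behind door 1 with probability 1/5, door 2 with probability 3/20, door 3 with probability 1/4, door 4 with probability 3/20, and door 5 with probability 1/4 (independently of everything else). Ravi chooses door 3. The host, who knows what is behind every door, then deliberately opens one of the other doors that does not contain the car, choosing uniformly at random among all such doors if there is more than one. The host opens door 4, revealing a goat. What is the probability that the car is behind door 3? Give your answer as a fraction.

Condition on the true location of the car.
If it is behind door 1 (prior 1/5): the host has 3 equally likely choices, so probability 1/3; weight (1/5)·(1/3) = 1/15.
If it is behind door 2 (prior 3/20): the host has 3 equally likely choices, so probability 1/3; weight (3/20)·(1/3) = 1/20.
If it is behind door 3 (prior 1/4): the host has 4 equally likely choices, so probability 1/4; weight (1/4)·(1/4) = 1/16.
If it is behind door 4 (prior 3/20): the host opened door 4, so this case is ruled out; weight (3/20)·0 = 0.
If it is behind door 5 (prior 1/4): the host has 3 equally likely choices, so probability 1/3; weight (1/4)·(1/3) = 1/12.
The weights sum to 21/80.
So P(the car behind door 3 | the host opened door 4) = (1/16) / (21/80) = 5/21.

5/21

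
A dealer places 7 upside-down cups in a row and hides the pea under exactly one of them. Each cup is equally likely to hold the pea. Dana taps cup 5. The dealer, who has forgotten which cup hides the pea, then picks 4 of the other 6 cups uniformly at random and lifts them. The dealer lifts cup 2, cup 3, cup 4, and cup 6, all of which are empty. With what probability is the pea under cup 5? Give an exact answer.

Condition on the true location of the pea.
If it is under any of cups 1, 5, and 7 (prior 1/7 each): the dealer picks exactly this set with probability 1/15 regardless, and none is the prize; weight (1/7)·(1/15) = 1/105 each.
If it is under any of cups 2, 3, 4, and 6 (prior 1/7 each): that cup was opened and seen not to hold the prize — ruled out; weight (1/7)·0 = 0 each.
The weights sum to 1/35.
So P(the pea under cup 5 | the dealer opened cup 2, cup 3, cup 4, and cup 6) = (1/105) / (1/35) = 1/3.

1/3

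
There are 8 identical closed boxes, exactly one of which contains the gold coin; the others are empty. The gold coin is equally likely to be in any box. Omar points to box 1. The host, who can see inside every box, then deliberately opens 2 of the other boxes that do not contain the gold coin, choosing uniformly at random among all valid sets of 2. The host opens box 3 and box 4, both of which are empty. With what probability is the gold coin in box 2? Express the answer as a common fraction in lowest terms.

Consider each possible location of the gold coin in turn.
If it is in box 1 (prior 1/8): the host has 21 equally likely choices, so probability 1/21; weight (1/8)·(1/21) = 1/168.
If it is in any of boxes 2, 5, 6, 7, and 8 (prior 1/8 each): the host has 15 equally likely choices, so probability 1/15; weight (1/8)·(1/15) = 1/120 each.
If it is in either of boxes 3 and 4 (prior 1/8 each): that box was opened and seen not to hold the prize — ruled out; weight (1/8)·0 = 0 each.
The weights sum to 1/21.
So P(the gold coin in box 2 | the host opened box 3 and box 4) = (1/120) / (1/21) = 7/40.

7/40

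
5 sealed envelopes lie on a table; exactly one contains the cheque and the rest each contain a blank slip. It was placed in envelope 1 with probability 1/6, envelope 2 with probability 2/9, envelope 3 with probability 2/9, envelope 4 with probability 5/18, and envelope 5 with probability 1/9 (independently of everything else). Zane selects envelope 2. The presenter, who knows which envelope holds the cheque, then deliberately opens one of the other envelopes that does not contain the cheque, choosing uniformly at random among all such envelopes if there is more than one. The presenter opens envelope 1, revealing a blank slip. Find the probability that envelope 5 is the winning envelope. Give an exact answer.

1/7

Condition on the true location of the cheque.
If it is in envelope 1 (prior 1/6): the presenter opened envelope 1, so this case is ruled out; weight (1/6)·0 = 0.
If it is in envelope 2 (prior 2/9): the presenter has 4 equally likely choices, so probability 1/4; weight (2/9)·(1/4) = 1/18.
If it is in envelope 3 (prior 2/9): the presenter has 3 equally likely choices, so probability 1/3; weight (2/9)·(1/3) = 2/27.
If it is in envelope 4 (prior 5/18): the presenter has 3 equally likely choices, so probability 1/3; weight (5/18)·(1/3) = 5/54.
If it is in envelope 5 (prior 1/9): the presenter has 3 equally likely choices, so probability 1/3; weight (1/9)·(1/3) = 1/27.
The weights sum to 7/27.
So P(the cheque in envelope 5 | the presenter opened envelope 1) = (1/27) / (7/27) = 1/7.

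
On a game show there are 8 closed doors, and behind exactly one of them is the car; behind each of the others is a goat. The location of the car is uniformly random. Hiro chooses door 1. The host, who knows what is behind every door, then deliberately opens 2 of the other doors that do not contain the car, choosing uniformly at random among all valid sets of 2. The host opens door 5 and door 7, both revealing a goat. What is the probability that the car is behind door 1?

Apply Bayes' rule, conditioning on where the car actually is.
If it is behind door 1 (prior 1/8): the host has 21 equally likely choices, so probability 1/21; weight (1/8)·(1/21) = 1/168.
If it is behind any of doors 2, 3, 4, 6, and 8 (prior 1/8 each): the host has 15 equally likely choices, so probability 1/15; weight (1/8)·(1/15) = 1/120 each.
If it is behind either of doors 5 and 7 (prior 1/8 each): that door was opened and seen not to hold the prize — ruled out; weight (1/8)·0 = 0 each.
The weights sum to 1/21.
So P(the car behind door 1 | the host opened door 5 and door 7) = (1/168) / (1/21) = 1/8.

1/8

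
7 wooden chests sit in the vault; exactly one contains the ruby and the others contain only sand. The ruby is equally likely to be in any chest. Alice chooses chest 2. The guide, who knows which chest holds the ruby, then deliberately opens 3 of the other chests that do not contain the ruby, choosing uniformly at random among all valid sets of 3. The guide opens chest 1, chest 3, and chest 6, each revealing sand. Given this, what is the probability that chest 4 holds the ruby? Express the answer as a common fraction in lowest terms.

2/7

Apply Bayes' rule, conditioning on where the ruby actually is.
If it is in any of chests 1, 3, and 6 (prior 1/7 each): that chest was opened and seen not to hold the prize — ruled out; weight (1/7)·0 = 0 each.
If it is in chest 2 (prior 1/7): the guide has 20 equally likely choices, so probability 1/20; weight (1/7)·(1/20) = 1/140.
If it is in any of chests 4, 5, and 7 (prior 1/7 each): the guide has 10 equally likely choices, so probability 1/10; weight (1/7)·(1/10) = 1/70 each.
The weights sum to 1/20.
So P(the ruby in chest 4 | the guide opened chest 1, chest 3, and chest 6) = (1/70) / (1/20) = 2/7.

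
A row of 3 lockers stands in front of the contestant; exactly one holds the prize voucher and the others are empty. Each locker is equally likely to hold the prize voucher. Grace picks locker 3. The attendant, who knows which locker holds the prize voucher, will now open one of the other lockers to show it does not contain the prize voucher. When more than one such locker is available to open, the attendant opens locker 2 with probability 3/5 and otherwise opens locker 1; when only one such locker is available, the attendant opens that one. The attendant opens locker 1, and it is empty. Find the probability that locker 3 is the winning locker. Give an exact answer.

Apply Bayes' rule, conditioning on where the prize voucher actually is.
If it is in locker 1 (prior 1/3): the attendant opened locker 1, so this case is ruled out; weight (1/3)·0 = 0.
If it is in locker 2 (prior 1/3): only locker 1 is available, probability 1; weight (1/3)·1 = 1/3.
If it is in locker 3 (prior 1/3): locker 2 is available but not opened, probability 2/5; weight (1/3)·(2/5) = 2/15.
The weights sum to 7/15.
So P(the prize voucher in locker 3 | the attendant opened locker 1) = (2/15) / (7/15) = 2/7.

2/7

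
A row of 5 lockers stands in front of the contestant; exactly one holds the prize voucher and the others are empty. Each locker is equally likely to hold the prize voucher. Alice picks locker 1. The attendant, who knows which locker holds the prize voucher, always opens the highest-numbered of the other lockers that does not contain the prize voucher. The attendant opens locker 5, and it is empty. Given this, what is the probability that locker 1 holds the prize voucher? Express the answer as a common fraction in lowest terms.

1/4

Apply Bayes' rule, conditioning on where the prize voucher actually is.
If it is in any of lockers 1, 2, 3, and 4 (prior 1/5 each): locker 5 is the highest-numbered option available, probability 1; weight (1/5)·1 = 1/5 each.
If it is in locker 5 (prior 1/5): the attendant opened locker 5, so this case is ruled out; weight (1/5)·0 = 0.
The weights sum to 4/5.
So P(the prize voucher in locker 1 | the attendant opened locker 5) = (1/5) / (4/5) = 1/4.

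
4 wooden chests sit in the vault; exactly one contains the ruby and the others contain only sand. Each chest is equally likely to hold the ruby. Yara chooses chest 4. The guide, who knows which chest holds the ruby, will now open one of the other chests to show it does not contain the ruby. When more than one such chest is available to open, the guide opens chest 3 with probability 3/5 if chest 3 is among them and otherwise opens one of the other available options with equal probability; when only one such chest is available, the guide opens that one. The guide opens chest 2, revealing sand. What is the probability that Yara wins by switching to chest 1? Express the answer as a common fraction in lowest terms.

4/11

Condition on the true location of the ruby.
If it is in chest 1 (prior 1/4): chest 3 is available but not opened, probability 2/5; weight (1/4)·(2/5) = 1/10.
If it is in chest 2 (prior 1/4): the guide opened chest 2, so this case is ruled out; weight (1/4)·0 = 0.
If it is in chest 3 (prior 1/4): chest 3 holds the prize so is unavailable; the guide chooses uniformly among the 2 others, probability 1/2; weight (1/4)·(1/2) = 1/8.
If it is in chest 4 (prior 1/4): chest 3 is available but not opened; chest 2 gets probability (1 − 3/5)/2 = 1/5; weight (1/4)·(1/5) = 1/20.
The weights sum to 11/40.
So P(the ruby in chest 1 | the guide opened chest 2) = (1/10) / (11/40) = 4/11.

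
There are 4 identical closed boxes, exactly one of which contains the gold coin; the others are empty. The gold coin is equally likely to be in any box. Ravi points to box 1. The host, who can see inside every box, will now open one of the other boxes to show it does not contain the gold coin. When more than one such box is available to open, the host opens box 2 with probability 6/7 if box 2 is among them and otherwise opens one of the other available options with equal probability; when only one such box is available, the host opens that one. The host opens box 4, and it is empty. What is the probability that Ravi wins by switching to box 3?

1/5

Condition on the true location of the gold coin.
If it is in box 1 (prior 1/4): box 2 is available but not opened; box 4 gets probability (1 − 6/7)/2 = 1/14; weight (1/4)·(1/14) = 1/56.
If it is in box 2 (prior 1/4): box 2 holds the prize so is unavailable; the host chooses uniformly among the 2 others, probability 1/2; weight (1/4)·(1/2) = 1/8.
If it is in box 3 (prior 1/4): box 2 is available but not opened, probability 1/7; weight (1/4)·(1/7) = 1/28.
If it is in box 4 (prior 1/4): the host opened box 4, so this case is ruled out; weight (1/4)·0 = 0.
The weights sum to 5/28.
So P(the gold coin in box 3 | the host opened box 4) = (1/28) / (5/28) = 1/5.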